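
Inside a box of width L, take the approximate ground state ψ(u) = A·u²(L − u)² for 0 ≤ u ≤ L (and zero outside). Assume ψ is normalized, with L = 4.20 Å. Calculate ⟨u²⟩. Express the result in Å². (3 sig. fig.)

⟨u^2⟩ ≈ 4.81 Å^2

By definition ⟨u²⟩ = ∫ u^2 |ψ(u)|² du.
Expanding the polynomial and integrating term by term, evaluating both integrals, ⟨u²⟩ = 3·L^2/11.
With L = 4.20, ⟨u^2⟩ = 4.811.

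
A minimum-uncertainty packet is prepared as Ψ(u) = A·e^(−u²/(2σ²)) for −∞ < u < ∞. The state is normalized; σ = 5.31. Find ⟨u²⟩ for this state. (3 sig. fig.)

⟨u^2⟩ ≈ 14.1

The expectation value is the |Ψ|²-weighted average of u^2: ∫ u^2|Ψ|² du.
Since the A² factors cancel between numerator and denominator, ⟨u²⟩ = σ^2/2.
Putting σ = 5.31 gives 14.10.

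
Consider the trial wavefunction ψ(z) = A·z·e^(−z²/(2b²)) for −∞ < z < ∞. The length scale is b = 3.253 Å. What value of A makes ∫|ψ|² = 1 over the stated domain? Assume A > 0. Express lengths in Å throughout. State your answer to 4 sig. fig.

We need A² ∫|f|² dz = 1, taking the integral from −∞ to ∞.
With ∫_{−∞}^{∞} z^(2m) e^(−αz²) dz = (2m−1)!!·√π / (2^m α^(m+1/2)), ∫|ψ|² dz = A²·(√(π)·b^3/2).
Setting this equal to 1 gives A² = 1/(√(π)·b^3/2).
Substituting b = 3.253 gives A² = 0.032780, so A = 0.18105.

A ≈ 0.1811 Å^(-3/2)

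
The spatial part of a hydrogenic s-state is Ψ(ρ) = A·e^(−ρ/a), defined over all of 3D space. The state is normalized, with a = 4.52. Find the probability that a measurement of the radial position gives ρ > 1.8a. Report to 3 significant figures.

Integrate the radial probability density 4πρ²|Ψ|² over ρ > 1.8a.
The full normalization integral is A²·[π·a^3] = 1, fixing A².
Let u = ρ/a; then A², 4π and the length scale all cancel, so P = ∫_{1.8}^{∞} u^2·e^(-2·u) du ÷ ∫_{0}^{∞} u^2·e^(-2·u) du.
Using ∫ u^2·e^(-2·u) du = -(2·u^2 + 2·u + 1)·e^(-2·u)/4, the numerator is 277·e^(-18/5)/100 and the denominator is 1/4.
This evaluates to P = 0.3027.

P ≈ 0.303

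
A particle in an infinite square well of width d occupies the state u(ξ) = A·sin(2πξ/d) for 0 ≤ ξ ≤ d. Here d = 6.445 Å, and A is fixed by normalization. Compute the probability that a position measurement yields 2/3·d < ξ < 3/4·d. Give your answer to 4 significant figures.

P ≈ 0.1522

The probability is P = ∫ |u|² dξ over [2/3·d, 3/4·d].
With A² fixed by ∫|u|² = 1, i.e. A² = (d/2)^(−1), substitute and integrate.
Substituting t = ξ/d, A² and the length scale cancel in the ratio: P = ∫_{2/3}^{3/4} sin(2·π·t)^2 dt / ∫_{0}^{1} sin(2·π·t)^2 dt.
An antiderivative of sin(2·π·t)^2 is t/2 - sin(4·π·t)/(8·π); evaluating from 2/3 to 3/4 gives √(3)/(16·π) + 1/24, while the full integral is 1/2.
This works out to P = (√(3)/8 + π/12)/π.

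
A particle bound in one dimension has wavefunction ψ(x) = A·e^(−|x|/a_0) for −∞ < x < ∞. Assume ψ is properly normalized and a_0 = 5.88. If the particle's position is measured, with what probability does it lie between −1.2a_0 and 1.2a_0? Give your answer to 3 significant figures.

P ≈ 0.909

|ψ|² is the probability density, so P = ∫_{−1.2a_0}^{1.2a_0} |ψ|² dx.
The normalization integral ∫|ψ|²dx over the whole domain equals a_0·A², and A² cancels in the ratio.
By symmetry take twice the x ≥ 0 contribution in numerator and denominator; the 2's cancel. Let u = x/a_0; then A² and the length scale cancel, so P = ∫_{0}^{1.2} e^(-2·u) du ÷ ∫_{0}^{∞} e^(-2·u) du.
An antiderivative of e^(-2·u) is -e^(-2·u)/2; evaluating from 0 to 1.2 gives 1/2 - e^(-12/5)/2, while the full integral is 1/2.
Taking the ratio, P = 0.9093.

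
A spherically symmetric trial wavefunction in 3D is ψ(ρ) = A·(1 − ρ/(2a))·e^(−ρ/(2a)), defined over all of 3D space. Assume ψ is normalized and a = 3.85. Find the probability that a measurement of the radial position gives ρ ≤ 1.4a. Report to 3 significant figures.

P = ∫ |ψ|² 4πρ² dρ over ρ ≤ 1.4a.
The full normalization integral is A²·[8·π·a^3] = 1, fixing A².
Let u = ρ/a; then A², 4π and the length scale all cancel, so P = ∫_{0}^{1.4} u^2·(1 - u/2)^2·e^(-u) du ÷ ∫_{0}^{∞} u^2·(1 - u/2)^2·e^(-u) du.
Using ∫ u^2·(1 - u/2)^2·e^(-u) du = -(u^4/4 + u^2 + 2·u + 2)·e^(-u), the numerator is ≈ 0.096173 and the denominator is 2.
This evaluates to P = 0.04809.

P ≈ 0.0481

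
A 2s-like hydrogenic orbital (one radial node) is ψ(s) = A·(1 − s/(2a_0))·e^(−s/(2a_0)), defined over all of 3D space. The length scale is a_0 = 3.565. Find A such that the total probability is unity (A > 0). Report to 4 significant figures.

The normalization condition is ∫|ψ|² 4πs² ds = 1 from 0 to ∞.
The angular integral contributes 4π, leaving ∫₀^∞ s²|ψ|² ds.
∫|ψ|² 4πs² ds = A²·(8·π·a_0^3).
Substituting a_0 = 3.565 gives A² = 0.00087818, so A = 0.029634.

A ≈ 0.02963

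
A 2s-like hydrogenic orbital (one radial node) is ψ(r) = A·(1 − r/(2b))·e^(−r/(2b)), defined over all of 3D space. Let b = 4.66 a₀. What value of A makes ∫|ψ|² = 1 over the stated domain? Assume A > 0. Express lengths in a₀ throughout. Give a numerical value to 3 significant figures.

The normalization condition is ∫|ψ|² 4πr² dr = 1 from 0 to ∞.
In 3D with spherical symmetry the volume element is 4πr² dr.
The integral (without the A² prefactor) comes out to 8·π·b^3.
With b = 4.66: A² = 0.0003932 and A = 0.01983.

A ≈ 0.0198 a₀^(-3/2)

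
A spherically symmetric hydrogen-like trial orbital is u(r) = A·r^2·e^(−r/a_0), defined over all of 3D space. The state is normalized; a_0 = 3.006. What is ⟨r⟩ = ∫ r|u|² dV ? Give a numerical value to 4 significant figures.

⟨r⟩ = ∫ r |u|² 4πr² dr over the full domain.
Evaluating both integrals, ⟨r⟩ = 7·a_0/2.
Putting a_0 = 3.006 gives 10.521.

⟨r⟩ ≈ 10.52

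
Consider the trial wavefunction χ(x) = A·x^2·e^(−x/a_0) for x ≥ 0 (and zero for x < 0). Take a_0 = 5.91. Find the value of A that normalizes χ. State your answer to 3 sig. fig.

We need A² ∫|f|² dx = 1, taking the integral from 0 to ∞.
With χ = A·x^2·e^(−x/a_0), the integral evaluates to A²·[3·a_0^5/4].
So A² = (3·a_0^5/4)^(−1).
Substituting a_0 = 5.91 gives A² = 0.0001849, so A = 0.01360.

A ≈ 0.0136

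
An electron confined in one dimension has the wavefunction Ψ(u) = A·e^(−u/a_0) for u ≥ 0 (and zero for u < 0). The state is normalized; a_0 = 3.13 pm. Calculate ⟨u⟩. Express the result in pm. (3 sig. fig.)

The expectation value is the |Ψ|²-weighted average of u: ∫ u|Ψ|² du.
Using ∫₀^∞ uⁿ e^(−αu) du = n!/αⁿ⁺¹, evaluating both integrals, ⟨u⟩ = a_0/2.
With a_0 = 3.13, ⟨u⟩ = 1.565.

⟨u⟩ ≈ 1.57 pm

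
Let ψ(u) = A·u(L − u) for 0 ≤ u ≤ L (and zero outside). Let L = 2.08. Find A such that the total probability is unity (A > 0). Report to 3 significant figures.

We need A² ∫|f|² du = 1, taking the integral from 0 to L.
Expanding the polynomial and integrating term by term, with ψ = A·u(L − u), the integral evaluates to A²·[L^5/30].
With L = 2.08: A² = 0.7706 and A = 0.8778.

A ≈ 0.878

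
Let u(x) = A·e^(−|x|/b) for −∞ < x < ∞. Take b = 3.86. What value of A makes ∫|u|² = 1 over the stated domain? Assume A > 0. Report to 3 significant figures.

The normalization condition is ∫|u|² dx = 1 from −∞ to ∞.
With u = A·e^(−|x|/b), the integral evaluates to A²·[b].
Setting this equal to 1 gives A² = 1/(b).
With b = 3.86: A² = 0.2591 and A = 0.5090.

A ≈ 0.509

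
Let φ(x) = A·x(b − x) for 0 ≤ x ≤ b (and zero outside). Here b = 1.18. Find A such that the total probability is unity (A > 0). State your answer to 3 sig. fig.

A ≈ 3.62

The normalization condition is ∫|φ|² dx = 1 from 0 to b.
Expanding the polynomial and integrating term by term, the integral (without the A² prefactor) comes out to b^5/30.
Setting this equal to 1 gives A² = 1/(b^5/30).
With b = 1.18: A² = 13.11 and A = 3.621.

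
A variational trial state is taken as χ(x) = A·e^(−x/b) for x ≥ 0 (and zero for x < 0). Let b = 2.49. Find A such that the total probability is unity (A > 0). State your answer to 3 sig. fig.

Require ∫ |χ|² dx = 1 over the whole domain.
With χ = A·e^(−x/b), the integral evaluates to A²·[b/2].
Setting this equal to 1 gives A² = 1/(b/2).
Substituting b = 2.49 gives A² = 0.8032, so A = 0.8962.

A ≈ 0.896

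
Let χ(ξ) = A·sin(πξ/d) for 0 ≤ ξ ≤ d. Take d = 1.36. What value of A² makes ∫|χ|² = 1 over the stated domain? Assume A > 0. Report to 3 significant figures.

A^2 ≈ 1.47

Require ∫ |χ|² dξ = 1 over the whole domain.
With ∫₀^d sin²(nπξ/d) dξ = d/2, carrying out the integral gives A² · d/2.
Substituting d = 1.36 gives A² = 1.471, so A = 1.213.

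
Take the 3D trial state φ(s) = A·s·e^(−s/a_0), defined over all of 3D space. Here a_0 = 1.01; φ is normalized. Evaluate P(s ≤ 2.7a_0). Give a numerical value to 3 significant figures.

P ≈ 0.627

With dV = 4πs²ds, the probability is ∫|φ|² dV over s ≤ 2.7a_0.
Normalization gives A² = 1/(3·π·a_0^5).
Substituting u = s/a_0, A², 4π and the length scale all cancel in the ratio: P = ∫_{0}^{2.7} u^4·e^(-2·u) du / ∫_{0}^{∞} u^4·e^(-2·u) du.
Using ∫ u^4·e^(-2·u) du = -(u^4/2 + u^3 + 3·u^2/2 + 3·u/2 + 3/4)·e^(-2·u), the numerator is ≈ 0.47002 and the denominator is 3/4.
Taking the ratio yields P = 0.6267.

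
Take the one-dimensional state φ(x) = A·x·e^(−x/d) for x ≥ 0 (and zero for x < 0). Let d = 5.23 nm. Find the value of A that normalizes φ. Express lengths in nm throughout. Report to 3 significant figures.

Normalization requires ∫|φ|² dx = 1, integrated from 0 to ∞.
Using ∫₀^∞ xⁿ e^(−αx) dx = n!/αⁿ⁺¹, carrying out the integral gives A² · d^3/4.
So A² = (d^3/4)^(−1).
Plugging in d = 5.23 yields A = 0.1672.

A ≈ 0.167 nm^(-3/2)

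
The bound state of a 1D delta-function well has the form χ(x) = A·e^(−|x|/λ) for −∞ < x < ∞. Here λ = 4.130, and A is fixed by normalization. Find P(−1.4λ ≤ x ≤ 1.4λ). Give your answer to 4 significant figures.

The probability is P = ∫ |χ|² dx over [−1.4λ, 1.4λ].
With A² fixed by ∫|χ|² = 1, i.e. A² = (λ)^(−1), substitute and integrate.
Both integrals are even about x = 0, so only the x ≥ 0 halves are needed (the factors of 2 cancel). Substituting u = x/λ, A² and the length scale cancel in the ratio: P = ∫_{0}^{1.4} e^(-2·u) du / ∫_{0}^{∞} e^(-2·u) du.
Using ∫ e^(-2·u) du = -e^(-2·u)/2, the numerator is 1/2 - e^(-14/5)/2 and the denominator is 1/2.
Taking the ratio, P = 0.93919.

P ≈ 0.9392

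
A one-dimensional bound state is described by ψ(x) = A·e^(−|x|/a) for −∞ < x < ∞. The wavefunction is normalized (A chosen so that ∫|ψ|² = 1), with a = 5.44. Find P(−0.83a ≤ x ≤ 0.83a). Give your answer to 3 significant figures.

P ≈ 0.810

|ψ|² is the probability density, so P = ∫_{−0.83a}^{0.83a} |ψ|² dx.
The normalization integral ∫|ψ|²dx over the whole domain equals a·A², and A² cancels in the ratio.
By symmetry take twice the x ≥ 0 contribution in numerator and denominator; the 2's cancel. Substituting u = x/a, A² and the length scale cancel in the ratio: P = ∫_{0}^{0.83} e^(-2·u) du / ∫_{0}^{∞} e^(-2·u) du.
With ∫ e^(-2·u) du = -e^(-2·u)/2 + C, the region integral is 1/2 - e^(-83/50)/2 and the full one is 1/2.
Evaluating gives P = 0.8099.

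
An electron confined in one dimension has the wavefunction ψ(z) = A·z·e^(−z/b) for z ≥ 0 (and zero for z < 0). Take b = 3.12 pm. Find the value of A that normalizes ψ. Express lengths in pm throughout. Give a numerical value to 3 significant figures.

A ≈ 0.363 pm^(-3/2)

We need A² ∫|f|² dz = 1, taking the integral from 0 to ∞.
Recall ∫₀^∞ z^m e^(−z/β) dz = m!·β^(m+1), ∫|ψ|² dz = A²·(b^3/4).
Setting this equal to 1 gives A² = 1/(b^3/4).
Substituting b = 3.12 gives A² = 0.1317, so A = 0.3629.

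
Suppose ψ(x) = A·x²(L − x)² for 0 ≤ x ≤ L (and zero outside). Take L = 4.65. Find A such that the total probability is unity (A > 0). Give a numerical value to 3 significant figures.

The normalization condition is ∫|ψ|² dx = 1 from 0 to L.
Expanding the polynomial and integrating term by term, carrying out the integral gives A² · L^9/630.
So A² = (L^9/630)^(−1).
Substituting L = 4.65 gives A² = 0.0006198, so A = 0.02490.

A ≈ 0.0249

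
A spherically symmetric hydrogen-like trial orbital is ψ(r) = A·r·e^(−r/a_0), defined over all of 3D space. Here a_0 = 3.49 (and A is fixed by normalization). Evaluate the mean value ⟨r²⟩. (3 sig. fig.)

⟨r^2⟩ ≈ 91.4

⟨r²⟩ = ∫ r^2 |ψ|² 4πr² dr over the full domain.
The ratio of the moment integral to the normalization integral gives ⟨r²⟩ = 15·a_0^2/2.
Putting a_0 = 3.49 gives 91.35.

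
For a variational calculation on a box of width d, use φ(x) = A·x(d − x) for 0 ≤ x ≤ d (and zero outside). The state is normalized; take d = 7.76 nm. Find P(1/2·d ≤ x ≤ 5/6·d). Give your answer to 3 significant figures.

P ≈ 0.465

|φ|² is the probability density, so P = ∫_{1/2·d}^{5/6·d} |φ|² dx.
Since A² = 1/(d^5/30), this is the region integral divided by the full normalization integral.
Let u = x/d; then A² and the length scale cancel, so P = ∫_{1/2}^{5/6} u^2·(1 - u)^2 du ÷ ∫_{0}^{1} u^2·(1 - u)^2 du.
Using ∫ u^2·(1 - u)^2 du = u^3·(6·u^2 - 15·u + 10)/30, the numerator is ≈ 0.015484 and the denominator is 1/30.
This works out to P = 301/648.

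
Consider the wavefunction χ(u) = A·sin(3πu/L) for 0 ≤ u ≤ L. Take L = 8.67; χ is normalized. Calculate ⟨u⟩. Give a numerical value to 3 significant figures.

⟨u⟩ = ∫ u |χ|² du over the full domain.
Since the A² factors cancel between numerator and denominator, ⟨u⟩ = L/2.
Putting L = 8.67 gives 4.335.

⟨u⟩ ≈ 4.34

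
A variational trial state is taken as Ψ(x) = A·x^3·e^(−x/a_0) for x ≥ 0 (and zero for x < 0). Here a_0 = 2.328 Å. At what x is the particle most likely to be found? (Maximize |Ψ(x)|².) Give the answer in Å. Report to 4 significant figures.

x ≈ 6.984 Å

Set d/dx [|Ψ(x)|²] = 0 and solve for x > 0.
Solving yields x = 3·a_0.
With a_0 = 2.328, the most probable position is 6.9840 Å.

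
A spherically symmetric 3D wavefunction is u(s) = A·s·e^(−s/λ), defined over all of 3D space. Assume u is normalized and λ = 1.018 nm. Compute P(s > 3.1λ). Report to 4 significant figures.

With dV = 4πs²ds, the probability is ∫|u|² dV over s > 3.1λ.
The full normalization integral is A²·[3·π·λ^5] = 1, fixing A².
In terms of t = s/λ (A², 4π and the length scale all cancel between numerator and denominator), P = [∫_{3.1}^{∞} t^4·e^(-2·t) dt] / [∫_{0}^{∞} t^4·e^(-2·t) dt].
An antiderivative of t^4·e^(-2·t) is -(t^4/2 + t^3 + 3·t^2/2 + 3·t/2 + 3/4)·e^(-2·t); evaluating from 3.1 to ∞ gives ≈ 0.194383, while the full integral is 3/4.
This evaluates to P = 0.25918.

P ≈ 0.2592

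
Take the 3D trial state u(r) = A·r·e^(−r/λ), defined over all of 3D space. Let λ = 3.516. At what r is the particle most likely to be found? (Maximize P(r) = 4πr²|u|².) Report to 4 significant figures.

Differentiate P(r) = 4πr²|u|² with respect to r and set to zero.
Solving yields r = 2·λ.
With λ = 3.516, the most probable radial distance is 7.0320.

r ≈ 7.032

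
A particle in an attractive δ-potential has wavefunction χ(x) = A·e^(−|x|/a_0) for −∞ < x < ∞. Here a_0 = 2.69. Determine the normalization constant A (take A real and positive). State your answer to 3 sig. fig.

A ≈ 0.610

Require ∫ |χ|² dx = 1 over the whole domain.
With χ = A·e^(−|x|/a_0), the integral evaluates to A²·[a_0].
Hence A² = 1/[a_0].
With a_0 = 2.69: A² = 0.3717 and A = 0.6097.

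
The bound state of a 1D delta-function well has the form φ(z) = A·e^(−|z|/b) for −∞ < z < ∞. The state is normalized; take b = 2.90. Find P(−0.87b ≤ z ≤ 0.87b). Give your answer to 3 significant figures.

P ≈ 0.824

P = ∫_{−0.87b}^{0.87b} |φ(z)|² dz.
The normalization integral ∫|φ|²dz over the whole domain equals b·A², and A² cancels in the ratio.
By symmetry take twice the z ≥ 0 contribution in numerator and denominator; the 2's cancel. Substituting u = z/b, A² and the length scale cancel in the ratio: P = ∫_{0}^{0.87} e^(-2·u) du / ∫_{0}^{∞} e^(-2·u) du.
An antiderivative of e^(-2·u) is -e^(-2·u)/2; evaluating from 0 to 0.87 gives 1/2 - e^(-87/50)/2, while the full integral is 1/2.
Evaluating gives P = 0.8245.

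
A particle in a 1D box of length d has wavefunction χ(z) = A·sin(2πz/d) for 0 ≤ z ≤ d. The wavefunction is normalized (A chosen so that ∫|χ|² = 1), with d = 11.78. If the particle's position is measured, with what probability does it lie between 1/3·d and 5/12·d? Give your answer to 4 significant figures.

P ≈ 0.08333

P = ∫_{1/3·d}^{5/12·d} |χ(z)|² dz.
Since A² = 1/(d/2), this is the region integral divided by the full normalization integral.
Substituting u = z/d, A² and the length scale cancel in the ratio: P = ∫_{1/3}^{5/12} sin(2·π·u)^2 du / ∫_{0}^{1} sin(2·π·u)^2 du.
An antiderivative of sin(2·π·u)^2 is u/2 - sin(4·π·u)/(8·π); evaluating from 1/3 to 5/12 gives 1/24, while the full integral is 1/2.
Taking the ratio, P = 1/12.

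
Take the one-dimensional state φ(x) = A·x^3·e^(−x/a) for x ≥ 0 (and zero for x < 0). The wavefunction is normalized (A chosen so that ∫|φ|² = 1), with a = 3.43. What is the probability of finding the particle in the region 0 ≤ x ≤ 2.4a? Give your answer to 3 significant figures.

P ≈ 0.209

|φ|² is the probability density, so P = ∫_{0}^{2.4a} |φ|² dx.
With A² fixed by ∫|φ|² = 1, i.e. A² = (45·a^7/8)^(−1), substitute and integrate.
Let u = x/a; then A² and the length scale cancel, so P = ∫_{0}^{2.4} u^6·e^(-2·u) du ÷ ∫_{0}^{∞} u^6·e^(-2·u) du.
With ∫ u^6·e^(-2·u) du = -(4·u^6 + 12·u^5 + 30·u^4 + 60·u^3 + 90·u^2 + 90·u + 45)·e^(-2·u)/8 + C, the region integral is ≈ 1.1767 and the full one is 45/8.
Taking the ratio, P = 0.2092.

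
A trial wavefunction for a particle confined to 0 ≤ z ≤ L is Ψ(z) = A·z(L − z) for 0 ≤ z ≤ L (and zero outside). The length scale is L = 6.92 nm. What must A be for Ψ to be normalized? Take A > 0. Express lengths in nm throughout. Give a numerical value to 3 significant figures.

Require ∫ |Ψ|² dz = 1 over the whole domain.
With Ψ = A·z(L − z), the integral evaluates to A²·[L^5/30].
Setting this equal to 1 gives A² = 1/(L^5/30).
With L = 6.92: A² = 0.001891 and A = 0.04348.

A ≈ 0.0435 nm^(-5/2)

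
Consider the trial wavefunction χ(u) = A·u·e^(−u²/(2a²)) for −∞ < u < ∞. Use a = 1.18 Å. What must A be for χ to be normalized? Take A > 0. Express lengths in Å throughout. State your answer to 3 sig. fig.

A ≈ 0.829 Å^(-3/2)

The normalization condition is ∫|χ|² du = 1 from −∞ to ∞.
Carrying out the integral gives A² · √(π)·a^3/2.
Plugging in a = 1.18 yields A = 0.8287.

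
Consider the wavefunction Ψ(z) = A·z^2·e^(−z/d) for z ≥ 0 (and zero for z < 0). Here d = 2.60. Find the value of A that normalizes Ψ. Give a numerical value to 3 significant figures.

Normalization requires ∫|Ψ|² dz = 1, integrated from 0 to ∞.
With Ψ = A·z^2·e^(−z/d), the integral evaluates to A²·[3·d^5/4].
Setting this equal to 1 gives A² = 1/(3·d^5/4).
With d = 2.60: A² = 0.01122 and A = 0.1059.

A ≈ 0.106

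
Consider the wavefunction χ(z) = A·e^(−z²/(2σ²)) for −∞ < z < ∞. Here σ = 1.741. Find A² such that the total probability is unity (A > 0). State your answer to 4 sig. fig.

A^2 ≈ 0.3241

Require ∫ |χ|² dz = 1 over the whole domain.
Using the Gaussian integral ∫_{−∞}^{∞} e^(−αz²) dz = √(π/α), ∫|χ|² dz = A²·(√(π)·σ).
Setting this equal to 1 gives A² = 1/(√(π)·σ).
Substituting σ = 1.741 gives A² = 0.32406, so A = 0.56926.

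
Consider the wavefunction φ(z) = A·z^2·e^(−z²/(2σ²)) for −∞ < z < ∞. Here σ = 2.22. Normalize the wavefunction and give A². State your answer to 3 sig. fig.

A^2 ≈ 0.0140

Require ∫ |φ|² dz = 1 over the whole domain.
Differentiating ∫e^(−αz²) dz = √(π/α) under α to get the higher moments, with φ = A·z^2·e^(−z²/(2σ²)), the integral evaluates to A²·[3·√(π)·σ^5/4].
Setting this equal to 1 gives A² = 1/(3·√(π)·σ^5/4).
With σ = 2.22: A² = 0.01395 and A = 0.1181.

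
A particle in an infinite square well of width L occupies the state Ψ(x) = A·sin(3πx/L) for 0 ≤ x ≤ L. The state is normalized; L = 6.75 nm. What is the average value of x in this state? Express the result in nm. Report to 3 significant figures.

By definition ⟨x⟩ = ∫ x |Ψ(x)|² dx.
Using sin²θ = (1 − cos 2θ)/2, the ratio of the moment integral to the normalization integral gives ⟨x⟩ = L/2.
With L = 6.75, ⟨x⟩ = 3.375.

⟨x⟩ ≈ 3.38 nm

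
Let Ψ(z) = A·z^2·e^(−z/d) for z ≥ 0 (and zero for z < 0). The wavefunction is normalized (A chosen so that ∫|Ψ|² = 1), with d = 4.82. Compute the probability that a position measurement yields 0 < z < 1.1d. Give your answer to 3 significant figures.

P ≈ 0.0725

|Ψ|² is the probability density, so P = ∫_{0}^{1.1d} |Ψ|² dz.
With A² fixed by ∫|Ψ|² = 1, i.e. A² = (3·d^5/4)^(−1), substitute and integrate.
In terms of u = z/d (A² and the length scale cancel between numerator and denominator), P = [∫_{0}^{1.1} u^4·e^(-2·u) du] / [∫_{0}^{∞} u^4·e^(-2·u) du].
With ∫ u^4·e^(-2·u) du = -(u^4/2 + u^3 + 3·u^2/2 + 3·u/2 + 3/4)·e^(-2·u) + C, the region integral is ≈ 0.054372 and the full one is 3/4.
Evaluating gives P = 0.07250.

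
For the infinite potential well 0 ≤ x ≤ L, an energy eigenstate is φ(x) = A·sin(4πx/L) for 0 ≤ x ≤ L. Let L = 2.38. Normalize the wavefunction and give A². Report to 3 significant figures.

A^2 ≈ 0.840

We need A² ∫|f|² dx = 1, taking the integral from 0 to L.
The integral (without the A² prefactor) comes out to L/2.
Setting this equal to 1 gives A² = 1/(L/2).
With L = 2.38: A² = 0.8403 and A = 0.9167.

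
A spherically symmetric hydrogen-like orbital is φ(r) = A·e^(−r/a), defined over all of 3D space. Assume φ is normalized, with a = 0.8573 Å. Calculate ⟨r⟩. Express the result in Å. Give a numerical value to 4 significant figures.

⟨r⟩ ≈ 1.286 Å

⟨r⟩ = ∫ r |φ|² 4πr² dr over the full domain.
Recall ∫₀^∞ r^m e^(−r/β) dr = m!·β^(m+1), evaluating both integrals, ⟨r⟩ = 3·a/2.
With a = 0.8573, ⟨r⟩ = 1.2860.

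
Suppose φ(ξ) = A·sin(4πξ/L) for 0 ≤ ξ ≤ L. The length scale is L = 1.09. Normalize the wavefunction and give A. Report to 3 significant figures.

We need A² ∫|f|² dξ = 1, taking the integral from 0 to L.
∫|φ|² dξ = A²·(L/2).
Plugging in L = 1.09 yields A = 1.355.

A ≈ 1.35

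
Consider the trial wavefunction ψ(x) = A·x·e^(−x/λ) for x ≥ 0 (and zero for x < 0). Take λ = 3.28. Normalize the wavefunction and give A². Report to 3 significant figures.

Require ∫ |ψ|² dx = 1 over the whole domain.
∫|ψ|² dx = A²·(λ^3/4).
So A² = (λ^3/4)^(−1).
Plugging in λ = 3.28 yields A = 0.3367.

A^2 ≈ 0.113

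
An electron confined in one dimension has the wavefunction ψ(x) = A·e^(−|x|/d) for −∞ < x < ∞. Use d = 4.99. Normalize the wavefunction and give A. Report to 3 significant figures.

A ≈ 0.448

Normalization requires ∫|ψ|² dx = 1, integrated from −∞ to ∞.
With ∫₀^∞ x^0 e^(−αx) dx = 0!/α^1, with ψ = A·e^(−|x|/d), the integral evaluates to A²·[d].
Hence A² = 1/[d].
Plugging in d = 4.99 yields A = 0.4477.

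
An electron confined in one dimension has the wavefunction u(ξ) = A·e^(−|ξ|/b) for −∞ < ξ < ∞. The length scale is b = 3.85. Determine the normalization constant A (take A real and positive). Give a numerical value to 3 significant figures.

A ≈ 0.510

Require ∫ |u|² dξ = 1 over the whole domain.
Carrying out the integral gives A² · b.
Setting this equal to 1 gives A² = 1/(b).
Substituting b = 3.85 gives A² = 0.2597, so A = 0.5096.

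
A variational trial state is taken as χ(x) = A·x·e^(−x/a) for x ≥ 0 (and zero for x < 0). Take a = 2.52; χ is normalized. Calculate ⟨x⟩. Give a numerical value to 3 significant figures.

⟨x⟩ ≈ 3.78

⟨x⟩ = ∫ x |χ|² dx over the full domain.
Recall ∫₀^∞ x^m e^(−x/β) dx = m!·β^(m+1), the ratio of the moment integral to the normalization integral gives ⟨x⟩ = 3·a/2.
Putting a = 2.52 gives 3.780.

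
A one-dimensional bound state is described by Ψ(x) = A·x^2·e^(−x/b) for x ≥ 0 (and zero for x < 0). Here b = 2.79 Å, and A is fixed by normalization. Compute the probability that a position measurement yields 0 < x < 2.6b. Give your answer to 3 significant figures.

P ≈ 0.594

The probability is P = ∫ |Ψ|² dx over [0, 2.6b].
The normalization integral ∫|Ψ|²dx over the whole domain equals 3·b^5/4·A², and A² cancels in the ratio.
In terms of u = x/b (A² and the length scale cancel between numerator and denominator), P = [∫_{0}^{2.6} u^4·e^(-2·u) du] / [∫_{0}^{∞} u^4·e^(-2·u) du].
Using ∫ u^4·e^(-2·u) du = -(u^4/2 + u^3 + 3·u^2/2 + 3·u/2 + 3/4)·e^(-2·u), the numerator is ≈ 0.44540 and the denominator is 3/4.
Evaluating gives P = 0.5939.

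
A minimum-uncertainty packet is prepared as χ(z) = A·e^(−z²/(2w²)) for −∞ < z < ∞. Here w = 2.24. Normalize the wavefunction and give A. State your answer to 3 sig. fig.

Require ∫ |χ|² dz = 1 over the whole domain.
Differentiating ∫e^(−αz²) dz = √(π/α) under α to get the higher moments, with χ = A·e^(−z²/(2w²)), the integral evaluates to A²·[√(π)·w].
So A² = (√(π)·w)^(−1).
Substituting w = 2.24 gives A² = 0.2519, so A = 0.5019.

A ≈ 0.502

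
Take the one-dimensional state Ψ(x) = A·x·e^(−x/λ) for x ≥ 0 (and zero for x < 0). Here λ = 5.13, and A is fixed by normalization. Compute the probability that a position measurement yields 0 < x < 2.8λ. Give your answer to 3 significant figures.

The probability is P = ∫ |Ψ|² dx over [0, 2.8λ].
The normalization integral ∫|Ψ|²dx over the whole domain equals λ^3/4·A², and A² cancels in the ratio.
In terms of u = x/λ (A² and the length scale cancel between numerator and denominator), P = [∫_{0}^{2.8} u^2·e^(-2·u) du] / [∫_{0}^{∞} u^2·e^(-2·u) du].
Using ∫ u^2·e^(-2·u) du = -(2·u^2 + 2·u + 1)·e^(-2·u)/4, the numerator is 1/4 - 557·e^(-28/5)/100 and the denominator is 1/4.
This works out to P = 0.9176.

P ≈ 0.918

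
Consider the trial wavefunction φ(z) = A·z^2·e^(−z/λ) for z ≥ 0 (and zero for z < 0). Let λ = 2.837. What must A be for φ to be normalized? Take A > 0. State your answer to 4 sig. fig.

We need A² ∫|f|² dz = 1, taking the integral from 0 to ∞.
Using ∫₀^∞ zⁿ e^(−αz) dz = n!/αⁿ⁺¹, ∫|φ|² dz = A²·(3·λ^5/4).
With λ = 2.837: A² = 0.0072551 and A = 0.085177.

A ≈ 0.08518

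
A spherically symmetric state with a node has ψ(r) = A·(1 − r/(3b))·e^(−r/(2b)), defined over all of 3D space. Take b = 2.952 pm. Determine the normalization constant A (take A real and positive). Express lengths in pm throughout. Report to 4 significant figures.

A ≈ 0.06812 pm^(-3/2)

We need A² ∫|f|² 4πr² dr = 1, taking the integral from 0 to ∞.
The angular integral contributes 4π, leaving ∫₀^∞ r²|ψ|² dr.
Using ∫₀^∞ rⁿ e^(−αr) dr = n!/αⁿ⁺¹, carrying out the integral gives A² · 8·π·b^3/3.
Hence A² = 1/[8·π·b^3/3].
Plugging in b = 2.952 yields A = 0.068119.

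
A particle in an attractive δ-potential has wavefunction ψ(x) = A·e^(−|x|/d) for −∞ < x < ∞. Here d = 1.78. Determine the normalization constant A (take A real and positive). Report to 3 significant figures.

Require ∫ |ψ|² dx = 1 over the whole domain.
∫|ψ|² dx = A²·(d).
Substituting d = 1.78 gives A² = 0.5618, so A = 0.7495.

A ≈ 0.750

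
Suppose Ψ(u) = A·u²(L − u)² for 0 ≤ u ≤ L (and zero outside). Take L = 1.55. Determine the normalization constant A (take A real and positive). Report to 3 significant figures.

The normalization condition is ∫|Ψ|² du = 1 from 0 to L.
Expanding the polynomial and integrating term by term, carrying out the integral gives A² · L^9/630.
Setting this equal to 1 gives A² = 1/(L^9/630).
Substituting L = 1.55 gives A² = 12.20, so A = 3.493.

A ≈ 3.49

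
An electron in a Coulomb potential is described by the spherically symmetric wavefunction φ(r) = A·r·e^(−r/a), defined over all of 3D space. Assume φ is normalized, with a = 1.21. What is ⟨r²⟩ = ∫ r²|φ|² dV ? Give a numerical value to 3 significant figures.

By definition ⟨r²⟩ = ∫ r^2 |φ(r)|² 4πr² dr.
Using ∫₀^∞ rⁿ e^(−αr) dr = n!/αⁿ⁺¹, evaluating both integrals, ⟨r²⟩ = 15·a^2/2.
Putting a = 1.21 gives 10.98.

⟨r^2⟩ ≈ 11.0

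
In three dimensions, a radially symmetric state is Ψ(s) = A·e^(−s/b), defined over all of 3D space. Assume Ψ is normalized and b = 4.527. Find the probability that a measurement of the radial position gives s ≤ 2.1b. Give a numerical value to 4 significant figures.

P ≈ 0.7898

Integrate the radial probability density 4πs²|Ψ|² over s ≤ 2.1b.
A² is fixed by ∫₀^∞ 4πs²|Ψ|² ds = 1, i.e. A² = (π·b^3)^(−1).
In terms of u = s/b (A², 4π and the length scale all cancel between numerator and denominator), P = [∫_{0}^{2.1} u^2·e^(-2·u) du] / [∫_{0}^{∞} u^2·e^(-2·u) du].
With ∫ u^2·e^(-2·u) du = -(2·u^2 + 2·u + 1)·e^(-2·u)/4 + C, the region integral is 1/4 - 701·e^(-21/5)/200 and the full one is 1/4.
This evaluates to P = 0.78976.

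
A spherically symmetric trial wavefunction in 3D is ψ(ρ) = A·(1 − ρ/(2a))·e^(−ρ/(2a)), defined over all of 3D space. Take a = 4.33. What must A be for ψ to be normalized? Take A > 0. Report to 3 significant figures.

Normalization requires ∫|ψ|² 4πρ² dρ = 1, integrated from 0 to ∞.
Using ∫₀^∞ ρⁿ e^(−αρ) dρ = n!/αⁿ⁺¹, with ψ = A·(1 − ρ/(2a))·e^(−ρ/(2a)), the integral evaluates to A²·[8·π·a^3].
So A² = (8·π·a^3)^(−1).
Plugging in a = 4.33 yields A = 0.02214.

A ≈ 0.0221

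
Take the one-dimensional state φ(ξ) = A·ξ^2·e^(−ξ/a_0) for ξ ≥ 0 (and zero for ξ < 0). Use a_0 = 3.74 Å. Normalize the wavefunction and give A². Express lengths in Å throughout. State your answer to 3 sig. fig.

A^2 ≈ 0.00182 Å^(-5)

Normalization requires ∫|φ|² dξ = 1, integrated from 0 to ∞.
Using ∫₀^∞ ξⁿ e^(−αξ) dξ = n!/αⁿ⁺¹, the integral (without the A² prefactor) comes out to 3·a_0^5/4.
Setting this equal to 1 gives A² = 1/(3·a_0^5/4).
Plugging in a_0 = 3.74 yields A = 0.04269.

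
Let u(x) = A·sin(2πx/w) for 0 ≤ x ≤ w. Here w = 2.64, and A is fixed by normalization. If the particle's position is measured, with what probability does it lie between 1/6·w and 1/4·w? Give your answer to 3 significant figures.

The probability is P = ∫ |u|² dx over [1/6·w, 1/4·w].
The normalization integral ∫|u|²dx over the whole domain equals w/2·A², and A² cancels in the ratio.
Let t = x/w; then A² and the length scale cancel, so P = ∫_{1/6}^{1/4} sin(2·π·t)^2 dt ÷ ∫_{0}^{1} sin(2·π·t)^2 dt.
Using ∫ sin(2·π·t)^2 dt = t/2 - sin(4·π·t)/(8·π), the numerator is √(3)/(16·π) + 1/24 and the denominator is 1/2.
The result is P = (√(3)/8 + π/12)/π.

P ≈ 0.152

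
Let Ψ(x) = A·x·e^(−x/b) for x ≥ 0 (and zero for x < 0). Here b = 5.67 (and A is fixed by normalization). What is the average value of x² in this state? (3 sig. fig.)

⟨x^2⟩ ≈ 96.4

The expectation value is the |Ψ|²-weighted average of x^2: ∫ x^2|Ψ|² dx.
Using ∫₀^∞ xⁿ e^(−αx) dx = n!/αⁿ⁺¹, since the A² factors cancel between numerator and denominator, ⟨x²⟩ = 3·b^2.
Putting b = 5.67 gives 96.45.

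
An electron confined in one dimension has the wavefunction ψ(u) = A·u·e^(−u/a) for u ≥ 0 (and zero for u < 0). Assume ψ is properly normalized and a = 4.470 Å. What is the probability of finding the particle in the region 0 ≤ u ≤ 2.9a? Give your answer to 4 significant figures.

P ≈ 0.9285

|ψ|² is the probability density, so P = ∫_{0}^{2.9a} |ψ|² du.
Since A² = 1/(a^3/4), this is the region integral divided by the full normalization integral.
Substituting t = u/a, A² and the length scale cancel in the ratio: P = ∫_{0}^{2.9} t^2·e^(-2·t) dt / ∫_{0}^{∞} t^2·e^(-2·t) dt.
An antiderivative of t^2·e^(-2·t) is -(2·t^2 + 2·t + 1)·e^(-2·t)/4; evaluating from 0 to 2.9 gives 1/4 - 1181·e^(-29/5)/200, while the full integral is 1/4.
The result is P = 0.92849.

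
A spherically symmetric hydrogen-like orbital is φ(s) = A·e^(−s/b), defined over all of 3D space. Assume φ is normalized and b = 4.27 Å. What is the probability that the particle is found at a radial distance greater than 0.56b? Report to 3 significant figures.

P = ∫ |φ|² 4πs² ds over s > 0.56b.
Normalization gives A² = 1/(π·b^3).
In terms of u = s/b (A², 4π and the length scale all cancel between numerator and denominator), P = [∫_{0.56}^{∞} u^2·e^(-2·u) du] / [∫_{0}^{∞} u^2·e^(-2·u) du].
With ∫ u^2·e^(-2·u) du = -(2·u^2 + 2·u + 1)·e^(-2·u)/4 + C, the region integral is 1717·e^(-28/25)/2500 and the full one is 1/4.
The region integral divided by the full integral gives P = 0.8964.

P ≈ 0.896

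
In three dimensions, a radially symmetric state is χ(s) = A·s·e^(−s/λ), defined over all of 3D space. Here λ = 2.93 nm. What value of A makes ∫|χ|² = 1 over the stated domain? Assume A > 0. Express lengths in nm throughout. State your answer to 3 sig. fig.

We need A² ∫|f|² 4πs² ds = 1, taking the integral from 0 to ∞.
Carrying out the integral gives A² · 3·π·λ^5.
Setting this equal to 1 gives A² = 1/(3·π·λ^5).
Plugging in λ = 2.93 yields A = 0.02217.

A ≈ 0.0222 nm^(-5/2)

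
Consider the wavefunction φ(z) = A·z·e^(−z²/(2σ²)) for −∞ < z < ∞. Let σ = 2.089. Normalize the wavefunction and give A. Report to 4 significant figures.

A ≈ 0.3518

Normalization requires ∫|φ|² dz = 1, integrated from −∞ to ∞.
Using the Gaussian integral ∫_{−∞}^{∞} e^(−αz²) dz = √(π/α), ∫|φ|² dz = A²·(√(π)·σ^3/2).
So A² = (√(π)·σ^3/2)^(−1).
With σ = 2.089: A² = 0.12378 and A = 0.35182.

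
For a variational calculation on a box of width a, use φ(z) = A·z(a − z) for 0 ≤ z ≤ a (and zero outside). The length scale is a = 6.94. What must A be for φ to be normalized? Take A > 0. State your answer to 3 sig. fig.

We need A² ∫|f|² dz = 1, taking the integral from 0 to a.
Expanding the polynomial and integrating term by term, ∫|φ|² dz = A²·(a^5/30).
So A² = (a^5/30)^(−1).
Substituting a = 6.94 gives A² = 0.001863, so A = 0.04317.

A ≈ 0.0432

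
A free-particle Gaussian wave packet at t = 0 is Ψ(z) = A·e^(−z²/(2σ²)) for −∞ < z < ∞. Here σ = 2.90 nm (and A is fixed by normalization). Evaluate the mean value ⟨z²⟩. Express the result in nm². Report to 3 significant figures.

⟨z²⟩ = ∫ z^2 |Ψ|² dz over the full domain.
With ∫_{−∞}^{∞} z^(2m) e^(−αz²) dz = (2m−1)!!·√π / (2^m α^(m+1/2)), evaluating both integrals, ⟨z²⟩ = σ^2/2.
Putting σ = 2.90 gives 4.205.

⟨z^2⟩ ≈ 4.21 nm^2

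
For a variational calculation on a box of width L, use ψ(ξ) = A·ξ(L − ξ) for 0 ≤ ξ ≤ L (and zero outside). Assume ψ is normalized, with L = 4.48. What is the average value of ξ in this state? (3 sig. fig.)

⟨ξ⟩ ≈ 2.24

By definition ⟨ξ⟩ = ∫ ξ |ψ(ξ)|² dξ.
Evaluating both integrals, ⟨ξ⟩ = L/2.
With L = 4.48, ⟨ξ⟩ = 2.240.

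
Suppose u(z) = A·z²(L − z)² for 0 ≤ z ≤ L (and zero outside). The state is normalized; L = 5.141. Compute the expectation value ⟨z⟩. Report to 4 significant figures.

The expectation value is the |u|²-weighted average of z: ∫ z|u|² dz.
Expanding the polynomial and integrating term by term, evaluating both integrals, ⟨z⟩ = L/2.
Putting L = 5.141 gives 2.5705.

⟨z⟩ ≈ 2.571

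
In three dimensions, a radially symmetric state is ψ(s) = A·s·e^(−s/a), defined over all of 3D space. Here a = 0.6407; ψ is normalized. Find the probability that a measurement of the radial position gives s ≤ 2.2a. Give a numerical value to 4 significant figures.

Integrate the radial probability density 4πs²|ψ|² over s ≤ 2.2a.
Normalization gives A² = 1/(3·π·a^5).
Let u = s/a; then A², 4π and the length scale all cancel, so P = ∫_{0}^{2.2} u^4·e^(-2·u) du ÷ ∫_{0}^{∞} u^4·e^(-2·u) du.
With ∫ u^4·e^(-2·u) du = -(u^4/2 + u^3 + 3·u^2/2 + 3·u/2 + 3/4)·e^(-2·u) + C, the region integral is ≈ 0.336612 and the full one is 3/4.
The region integral divided by the full integral gives P = 0.44882.

P ≈ 0.4488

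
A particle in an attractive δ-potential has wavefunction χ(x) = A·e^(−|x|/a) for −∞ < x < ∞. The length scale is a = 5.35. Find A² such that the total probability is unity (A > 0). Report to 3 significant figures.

The normalization condition is ∫|χ|² dx = 1 from −∞ to ∞.
Recall ∫₀^∞ x^m e^(−x/β) dx = m!·β^(m+1), ∫|χ|² dx = A²·(a).
Setting this equal to 1 gives A² = 1/(a).
With a = 5.35: A² = 0.1869 and A = 0.4323.

A^2 ≈ 0.187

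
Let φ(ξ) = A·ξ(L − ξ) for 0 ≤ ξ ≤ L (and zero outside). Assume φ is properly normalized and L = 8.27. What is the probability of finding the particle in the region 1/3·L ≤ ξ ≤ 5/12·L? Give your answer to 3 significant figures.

P ≈ 0.137

P = ∫_{1/3·L}^{5/12·L} |φ(ξ)|² dξ.
With A² fixed by ∫|φ|² = 1, i.e. A² = (L^5/30)^(−1), substitute and integrate.
Substituting u = ξ/L, A² and the length scale cancel in the ratio: P = ∫_{1/3}^{5/12} u^2·(1 - u)^2 du / ∫_{0}^{1} u^2·(1 - u)^2 du.
With ∫ u^2·(1 - u)^2 du = u^3·(6·u^2 - 15·u + 10)/30 + C, the region integral is ≈ 0.0045581 and the full one is 1/30.
Evaluating gives P = 0.1367.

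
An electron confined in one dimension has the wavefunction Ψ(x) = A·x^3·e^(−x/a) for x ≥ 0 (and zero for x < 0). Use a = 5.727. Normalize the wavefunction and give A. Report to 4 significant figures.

The normalization condition is ∫|Ψ|² dx = 1 from 0 to ∞.
With Ψ = A·x^3·e^(−x/a), the integral evaluates to A²·[45·a^7/8].
Plugging in a = 5.727 yields A = 0.00093798.

A ≈ 0.0009380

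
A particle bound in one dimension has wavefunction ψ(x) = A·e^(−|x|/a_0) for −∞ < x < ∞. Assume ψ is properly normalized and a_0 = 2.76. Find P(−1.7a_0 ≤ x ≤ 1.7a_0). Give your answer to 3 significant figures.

The probability is P = ∫ |ψ|² dx over [−1.7a_0, 1.7a_0].
Since A² = 1/(a_0), this is the region integral divided by the full normalization integral.
By symmetry take twice the x ≥ 0 contribution in numerator and denominator; the 2's cancel. Substituting u = x/a_0, A² and the length scale cancel in the ratio: P = ∫_{0}^{1.7} e^(-2·u) du / ∫_{0}^{∞} e^(-2·u) du.
With ∫ e^(-2·u) du = -e^(-2·u)/2 + C, the region integral is 1/2 - e^(-17/5)/2 and the full one is 1/2.
Taking the ratio, P = 0.9666.

P ≈ 0.967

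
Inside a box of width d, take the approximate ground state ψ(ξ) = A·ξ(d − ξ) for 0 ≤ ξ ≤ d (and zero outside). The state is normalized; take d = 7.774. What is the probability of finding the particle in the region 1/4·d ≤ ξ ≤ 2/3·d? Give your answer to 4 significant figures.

P = ∫_{1/4·d}^{2/3·d} |ψ(ξ)|² dξ.
With A² fixed by ∫|ψ|² = 1, i.e. A² = (d^5/30)^(−1), substitute and integrate.
Let u = ξ/d; then A² and the length scale cancel, so P = ∫_{1/4}^{2/3} u^2·(1 - u)^2 du ÷ ∫_{0}^{1} u^2·(1 - u)^2 du.
An antiderivative of u^2·(1 - u)^2 is u^3·(6·u^2 - 15·u + 10)/30; evaluating from 1/4 to 2/3 gives ≈ 0.0228869, while the full integral is 1/30.
This works out to P = 0.68661.

P ≈ 0.6866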